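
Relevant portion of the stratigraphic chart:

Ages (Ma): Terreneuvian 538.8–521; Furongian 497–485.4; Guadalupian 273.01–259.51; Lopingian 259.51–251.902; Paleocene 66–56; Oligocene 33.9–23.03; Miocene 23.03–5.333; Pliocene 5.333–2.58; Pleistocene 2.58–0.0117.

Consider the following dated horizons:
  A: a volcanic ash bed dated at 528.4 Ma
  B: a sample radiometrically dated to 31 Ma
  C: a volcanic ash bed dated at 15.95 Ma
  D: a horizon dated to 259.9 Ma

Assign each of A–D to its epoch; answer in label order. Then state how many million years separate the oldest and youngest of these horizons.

A — Terreneuvian; B — Oligocene; C — Miocene; D — Guadalupian; span 512.45 million years

Match each age against the start–end ranges in the excerpt: A = 528.4 Ma → Terreneuvian (538.8–521); B = 31 Ma → Oligocene (33.9–23.03); C = 15.95 Ma → Miocene (23.03–5.333); D = 259.9 Ma → Guadalupian (273.01–259.51).
The largest age is 528.4 Ma and the smallest is 15.95 Ma; their difference is 512.45 Myr.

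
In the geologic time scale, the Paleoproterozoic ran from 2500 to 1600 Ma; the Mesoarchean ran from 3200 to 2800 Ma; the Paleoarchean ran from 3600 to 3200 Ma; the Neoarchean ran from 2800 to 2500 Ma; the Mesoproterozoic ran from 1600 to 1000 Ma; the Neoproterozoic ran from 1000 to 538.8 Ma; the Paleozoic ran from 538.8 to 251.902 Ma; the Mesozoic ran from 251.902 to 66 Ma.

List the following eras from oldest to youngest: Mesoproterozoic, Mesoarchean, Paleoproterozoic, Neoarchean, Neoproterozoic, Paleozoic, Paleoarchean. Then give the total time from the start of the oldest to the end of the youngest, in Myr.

From the excerpt: Mesoproterozoic 1600–1000; Mesoarchean 3200–2800; Paleoproterozoic 2500–1600; Neoarchean 2800–2500; Neoproterozoic 1000–538.8; Paleozoic 538.8–251.902; Paleoarchean 3600–3200 (Ma).
Larger Ma is earlier, so the oldest is Paleoarchean and the youngest is Paleozoic; oldest to youngest: Paleoarchean, Mesoarchean, Neoarchean, Paleoproterozoic, Mesoproterozoic, Neoproterozoic, Paleozoic.
Oldest start 3600 minus youngest end 251.902 gives 3348.098 Myr overall.

Paleoarchean, Mesoarchean, Neoarchean, Paleoproterozoic, Mesoproterozoic, Neoproterozoic, Paleozoic; total span 3348.098 Myr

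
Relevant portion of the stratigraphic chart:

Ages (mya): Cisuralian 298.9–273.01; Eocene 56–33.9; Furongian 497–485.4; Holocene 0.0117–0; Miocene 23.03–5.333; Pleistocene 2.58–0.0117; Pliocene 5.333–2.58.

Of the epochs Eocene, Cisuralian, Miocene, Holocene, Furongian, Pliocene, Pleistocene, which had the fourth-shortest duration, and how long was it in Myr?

Furongian, 11.6 million years

Durations: Eocene 22.1; Cisuralian 25.89; Miocene 17.697; Holocene 0.0117; Furongian 11.6; Pliocene 2.753; Pleistocene 2.5683 Myr.
Sorted shortest-first: Holocene (0.0117), Pleistocene (2.5683), Pliocene (2.753), Furongian (11.6), Miocene (17.697), Eocene (22.1), Cisuralian (25.89).
The fourth shortest is Furongian at 11.6 Myr.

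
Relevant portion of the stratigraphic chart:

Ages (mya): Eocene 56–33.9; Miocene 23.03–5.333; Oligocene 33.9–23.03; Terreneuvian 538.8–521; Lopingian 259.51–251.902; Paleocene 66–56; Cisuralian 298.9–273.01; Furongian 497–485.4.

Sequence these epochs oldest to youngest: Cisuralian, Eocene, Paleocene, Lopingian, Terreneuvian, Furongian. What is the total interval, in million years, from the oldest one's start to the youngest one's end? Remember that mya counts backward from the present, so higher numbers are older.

Terreneuvian, Furongian, Cisuralian, Lopingian, Paleocene, Eocene; total span 504.9 Myr

From the excerpt: Cisuralian 298.9–273.01; Eocene 56–33.9; Paleocene 66–56; Lopingian 259.51–251.902; Terreneuvian 538.8–521; Furongian 497–485.4 (Ma).
Larger Ma is earlier, so the oldest is Terreneuvian and the youngest is Eocene; oldest to youngest: Terreneuvian, Furongian, Cisuralian, Lopingian, Paleocene, Eocene.
Oldest start 538.8 minus youngest end 33.9 gives 504.9 Myr overall.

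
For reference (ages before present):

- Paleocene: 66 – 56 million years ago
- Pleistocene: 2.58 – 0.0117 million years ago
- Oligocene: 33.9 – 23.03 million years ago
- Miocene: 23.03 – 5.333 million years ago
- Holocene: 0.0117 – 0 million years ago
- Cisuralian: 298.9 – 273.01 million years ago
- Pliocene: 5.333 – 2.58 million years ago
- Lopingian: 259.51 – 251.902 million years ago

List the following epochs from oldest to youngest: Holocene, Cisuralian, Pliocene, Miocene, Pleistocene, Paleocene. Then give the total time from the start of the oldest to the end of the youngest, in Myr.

Cisuralian, Paleocene, Miocene, Pliocene, Pleistocene, Holocene; total span 298.9 Myr

Start ages (Ma): Cisuralian 298.9, Paleocene 66, Miocene 23.03, Pliocene 5.333, Pleistocene 2.58, Holocene 0.0117.
Ordered oldest to youngest: Cisuralian, Paleocene, Miocene, Pliocene, Pleistocene, Holocene.
Span = 298.9 − 0 = 298.9 Myr.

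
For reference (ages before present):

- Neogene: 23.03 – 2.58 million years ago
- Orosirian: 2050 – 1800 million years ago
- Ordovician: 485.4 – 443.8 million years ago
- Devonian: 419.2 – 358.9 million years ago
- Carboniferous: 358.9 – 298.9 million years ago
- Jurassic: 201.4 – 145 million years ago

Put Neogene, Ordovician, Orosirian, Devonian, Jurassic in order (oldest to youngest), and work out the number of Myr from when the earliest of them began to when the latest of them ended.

From the excerpt: Neogene 23.03–2.58; Ordovician 485.4–443.8; Orosirian 2050–1800; Devonian 419.2–358.9; Jurassic 201.4–145 (Ma).
Larger Ma is earlier, so the oldest is Orosirian and the youngest is Neogene; oldest to youngest: Orosirian, Ordovician, Devonian, Jurassic, Neogene.
Oldest start 2050 minus youngest end 2.58 gives 2047.42 Myr overall.

Orosirian, Ordovician, Devonian, Jurassic, Neogene; total span 2047.42 Myr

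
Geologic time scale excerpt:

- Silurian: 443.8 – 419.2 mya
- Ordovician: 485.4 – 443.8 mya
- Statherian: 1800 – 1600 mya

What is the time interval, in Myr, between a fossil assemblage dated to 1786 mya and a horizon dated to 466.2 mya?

1319.8 million years

1786 − 466.2 = 1319.8 million years.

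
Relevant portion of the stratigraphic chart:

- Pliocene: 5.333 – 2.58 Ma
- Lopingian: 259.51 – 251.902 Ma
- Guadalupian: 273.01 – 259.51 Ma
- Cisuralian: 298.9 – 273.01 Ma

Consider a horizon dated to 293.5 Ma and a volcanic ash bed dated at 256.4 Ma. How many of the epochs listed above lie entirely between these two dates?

293.5 Ma sits inside the Cisuralian (298.9–273.01) and 256.4 Ma inside the Lopingian (259.51–251.902); neither of those is wholly between the two dates.
The listed epochs lying completely between them are Guadalupian — 1 in all.

1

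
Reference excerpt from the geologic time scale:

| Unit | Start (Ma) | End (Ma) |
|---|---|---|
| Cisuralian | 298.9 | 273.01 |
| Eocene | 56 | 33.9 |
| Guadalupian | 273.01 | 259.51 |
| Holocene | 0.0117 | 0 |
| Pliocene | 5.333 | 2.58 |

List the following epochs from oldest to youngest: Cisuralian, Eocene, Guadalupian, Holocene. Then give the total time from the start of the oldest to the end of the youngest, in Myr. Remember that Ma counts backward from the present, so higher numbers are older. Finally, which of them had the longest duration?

Start ages (Ma): Cisuralian 298.9, Guadalupian 273.01, Eocene 56, Holocene 0.0117.
Ordered oldest to youngest: Cisuralian, Guadalupian, Eocene, Holocene.
Span = 298.9 − 0 = 298.9 Myr.
Durations: Guadalupian 13.5, Cisuralian 25.89, Holocene 0.0117, Eocene 22.1 → longest is Cisuralian (25.89 Myr).

Cisuralian, Guadalupian, Eocene, Holocene; total span 298.9 Myr; longest is Cisuralian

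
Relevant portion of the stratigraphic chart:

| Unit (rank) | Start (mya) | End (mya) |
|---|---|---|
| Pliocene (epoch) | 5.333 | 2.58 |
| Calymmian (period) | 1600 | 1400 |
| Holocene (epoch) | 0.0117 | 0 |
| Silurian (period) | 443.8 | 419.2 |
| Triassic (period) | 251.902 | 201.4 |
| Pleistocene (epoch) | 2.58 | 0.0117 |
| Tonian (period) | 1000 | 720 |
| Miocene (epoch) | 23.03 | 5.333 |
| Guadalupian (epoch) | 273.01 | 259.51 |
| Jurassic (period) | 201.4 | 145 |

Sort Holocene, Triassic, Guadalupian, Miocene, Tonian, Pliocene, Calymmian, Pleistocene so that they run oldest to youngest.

Calymmian, Tonian, Guadalupian, Triassic, Miocene, Pliocene, Pleistocene, Holocene

Read off each span (Ma): Holocene 0.0117–0; Triassic 251.902–201.4; Guadalupian 273.01–259.51; Miocene 23.03–5.333; Tonian 1000–720; Pliocene 5.333–2.58; Calymmian 1600–1400; Pleistocene 2.58–0.0117.
Larger Ma is older, so oldest→youngest is Calymmian, Tonian, Guadalupian, Triassic, Miocene, Pliocene, Pleistocene, Holocene.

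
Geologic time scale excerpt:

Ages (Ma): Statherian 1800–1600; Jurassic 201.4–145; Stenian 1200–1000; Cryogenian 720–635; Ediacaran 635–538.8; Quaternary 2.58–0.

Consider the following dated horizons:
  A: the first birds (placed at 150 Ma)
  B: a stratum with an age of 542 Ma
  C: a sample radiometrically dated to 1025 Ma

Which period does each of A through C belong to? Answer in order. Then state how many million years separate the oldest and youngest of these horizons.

Match each age against the start–end ranges in the excerpt: A = 150 Ma → Jurassic (201.4–145); B = 542 Ma → Ediacaran (635–538.8); C = 1025 Ma → Stenian (1200–1000).
The largest age is 1025 Ma and the smallest is 150 Ma; their difference is 875 Myr.

A — Jurassic; B — Ediacaran; C — Stenian; span 875 million years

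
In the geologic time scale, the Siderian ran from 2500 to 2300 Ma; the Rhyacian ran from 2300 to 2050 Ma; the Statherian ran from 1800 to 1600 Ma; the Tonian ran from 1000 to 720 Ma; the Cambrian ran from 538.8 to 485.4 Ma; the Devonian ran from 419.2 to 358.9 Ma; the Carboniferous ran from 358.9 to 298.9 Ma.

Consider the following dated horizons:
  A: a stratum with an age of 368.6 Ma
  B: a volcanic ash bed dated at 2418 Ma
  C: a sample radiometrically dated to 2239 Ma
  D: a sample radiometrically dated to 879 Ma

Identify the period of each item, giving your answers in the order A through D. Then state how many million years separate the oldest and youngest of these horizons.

Match each age against the start–end ranges in the excerpt: A = 368.6 Ma → Devonian (419.2–358.9); B = 2418 Ma → Siderian (2500–2300); C = 2239 Ma → Rhyacian (2300–2050); D = 879 Ma → Tonian (1000–720).
The largest age is 2418 Ma and the smallest is 368.6 Ma; their difference is 2049.4 Myr.

A — Devonian; B — Siderian; C — Rhyacian; D — Tonian; span 2049.4 million years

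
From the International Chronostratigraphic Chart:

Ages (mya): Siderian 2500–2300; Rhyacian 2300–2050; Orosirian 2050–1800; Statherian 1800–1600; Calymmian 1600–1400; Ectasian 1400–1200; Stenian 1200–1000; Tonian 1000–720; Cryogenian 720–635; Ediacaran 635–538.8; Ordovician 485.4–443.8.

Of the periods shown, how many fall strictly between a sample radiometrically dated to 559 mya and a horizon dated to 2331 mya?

2331 Ma sits inside the Siderian (2500–2300) and 559 Ma inside the Ediacaran (635–538.8); neither of those is wholly between the two dates.
The listed periods lying completely between them are Rhyacian, Orosirian, Statherian, Calymmian, Ectasian, Stenian, Tonian, Cryogenian — 8 in all.

8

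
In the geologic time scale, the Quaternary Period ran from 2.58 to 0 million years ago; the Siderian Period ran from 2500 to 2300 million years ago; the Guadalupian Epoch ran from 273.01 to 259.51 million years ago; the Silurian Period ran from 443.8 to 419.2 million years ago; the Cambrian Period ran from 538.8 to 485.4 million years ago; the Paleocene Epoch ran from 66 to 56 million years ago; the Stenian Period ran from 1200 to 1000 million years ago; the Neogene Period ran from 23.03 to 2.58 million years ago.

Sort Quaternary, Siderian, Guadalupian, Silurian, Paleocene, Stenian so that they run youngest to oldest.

The oldest of these is Siderian (starts 2500 Ma) and the youngest is Quaternary (ends 0 Ma).
In between, by decreasing start age: Stenian (1200), Silurian (443.8), Guadalupian (273.01), Paleocene (66).
Listing youngest first means reversing that sequence.

Quaternary, Paleocene, Guadalupian, Silurian, Stenian, Siderian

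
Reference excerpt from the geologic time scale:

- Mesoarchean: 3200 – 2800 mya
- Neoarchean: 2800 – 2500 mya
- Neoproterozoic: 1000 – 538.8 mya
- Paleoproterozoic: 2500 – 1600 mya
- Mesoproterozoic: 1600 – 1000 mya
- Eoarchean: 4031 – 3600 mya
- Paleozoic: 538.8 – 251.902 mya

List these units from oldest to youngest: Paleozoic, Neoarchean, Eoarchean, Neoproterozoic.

Eoarchean, Neoarchean, Neoproterozoic, Paleozoic

The oldest of these is Eoarchean (starts 4031 Ma) and the youngest is Paleozoic (ends 251.902 Ma).
In between, by decreasing start age: Neoarchean (2800), Neoproterozoic (1000).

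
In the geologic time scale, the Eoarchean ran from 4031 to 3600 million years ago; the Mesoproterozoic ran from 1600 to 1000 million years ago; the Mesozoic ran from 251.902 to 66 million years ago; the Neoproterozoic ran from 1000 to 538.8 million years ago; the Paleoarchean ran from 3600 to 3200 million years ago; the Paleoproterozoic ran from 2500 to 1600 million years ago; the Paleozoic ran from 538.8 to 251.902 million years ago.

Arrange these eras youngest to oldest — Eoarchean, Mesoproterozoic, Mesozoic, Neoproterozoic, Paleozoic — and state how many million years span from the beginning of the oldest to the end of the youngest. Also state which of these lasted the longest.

Mesozoic, Paleozoic, Neoproterozoic, Mesoproterozoic, Eoarchean; total span 3965 Myr; longest is Mesoproterozoic

Start ages (Ma): Eoarchean 4031, Mesoproterozoic 1600, Neoproterozoic 1000, Paleozoic 538.8, Mesozoic 251.902.
Ordered youngest to oldest: Mesozoic, Paleozoic, Neoproterozoic, Mesoproterozoic, Eoarchean.
Span = 4031 − 66 = 3965 Myr.
Durations: Mesoproterozoic 600, Paleozoic 286.898, Neoproterozoic 461.2, Eoarchean 431, Mesozoic 185.902 → longest is Mesoproterozoic (600 Myr).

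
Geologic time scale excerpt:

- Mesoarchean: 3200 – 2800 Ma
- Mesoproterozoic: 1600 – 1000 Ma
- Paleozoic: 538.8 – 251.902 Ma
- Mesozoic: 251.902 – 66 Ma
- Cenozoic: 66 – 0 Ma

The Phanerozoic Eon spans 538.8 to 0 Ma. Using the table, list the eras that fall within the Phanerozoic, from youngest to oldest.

Eras with both bounds inside 538.8–0 Ma: Cenozoic (66–0), Mesozoic (251.902–66), Paleozoic (538.8–251.902).

Cenozoic, Mesozoic, Paleozoic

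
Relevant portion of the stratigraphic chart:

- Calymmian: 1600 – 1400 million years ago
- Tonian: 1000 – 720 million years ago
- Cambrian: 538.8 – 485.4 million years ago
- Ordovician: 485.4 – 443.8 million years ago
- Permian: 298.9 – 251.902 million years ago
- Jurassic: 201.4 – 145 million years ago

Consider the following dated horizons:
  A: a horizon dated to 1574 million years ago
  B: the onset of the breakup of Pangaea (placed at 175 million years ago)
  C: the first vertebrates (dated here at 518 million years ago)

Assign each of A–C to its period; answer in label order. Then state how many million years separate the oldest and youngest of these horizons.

A — Calymmian; B — Jurassic; C — Cambrian; span 1399 million years

A: 1574 Ma lies in 1600–1400 Ma, so Calymmian.
B: 175 Ma lies in 201.4–145 Ma, so Jurassic.
C: 518 Ma lies in 538.8–485.4 Ma, so Cambrian.
Oldest = 1574 Ma, youngest = 175 Ma → span 1399 Myr.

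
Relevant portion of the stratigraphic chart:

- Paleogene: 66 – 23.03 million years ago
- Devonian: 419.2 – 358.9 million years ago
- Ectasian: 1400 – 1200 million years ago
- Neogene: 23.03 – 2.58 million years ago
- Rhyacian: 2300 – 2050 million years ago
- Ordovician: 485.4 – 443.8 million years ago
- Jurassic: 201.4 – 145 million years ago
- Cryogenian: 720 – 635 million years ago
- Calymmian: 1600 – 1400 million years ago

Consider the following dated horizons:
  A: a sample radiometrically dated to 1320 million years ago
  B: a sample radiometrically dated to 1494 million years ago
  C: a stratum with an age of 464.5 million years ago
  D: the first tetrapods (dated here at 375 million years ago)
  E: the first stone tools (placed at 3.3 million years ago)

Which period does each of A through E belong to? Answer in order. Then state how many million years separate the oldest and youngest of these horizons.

A — Ectasian; B — Calymmian; C — Ordovician; D — Devonian; E — Neogene; span 1490.7 million years

A: 1320 Ma lies in 1400–1200 Ma, so Ectasian.
B: 1494 Ma lies in 1600–1400 Ma, so Calymmian.
C: 464.5 Ma lies in 485.4–443.8 Ma, so Ordovician.
D: 375 Ma lies in 419.2–358.9 Ma, so Devonian.
E: 3.3 Ma lies in 23.03–2.58 Ma, so Neogene.
Oldest = 1494 Ma, youngest = 3.3 Ma → span 1490.7 Myr.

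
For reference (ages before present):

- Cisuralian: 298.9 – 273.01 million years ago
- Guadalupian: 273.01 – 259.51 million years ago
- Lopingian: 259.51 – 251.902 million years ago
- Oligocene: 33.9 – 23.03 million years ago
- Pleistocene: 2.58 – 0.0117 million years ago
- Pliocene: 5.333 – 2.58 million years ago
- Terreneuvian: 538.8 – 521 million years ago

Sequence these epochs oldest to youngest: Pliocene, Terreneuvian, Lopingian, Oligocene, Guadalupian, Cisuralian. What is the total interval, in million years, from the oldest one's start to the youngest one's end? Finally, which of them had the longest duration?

Terreneuvian, Cisuralian, Guadalupian, Lopingian, Oligocene, Pliocene; total span 536.22 Myr; longest is Cisuralian

Start ages (Ma): Terreneuvian 538.8, Cisuralian 298.9, Guadalupian 273.01, Lopingian 259.51, Oligocene 33.9, Pliocene 5.333.
Ordered oldest to youngest: Terreneuvian, Cisuralian, Guadalupian, Lopingian, Oligocene, Pliocene.
Span = 538.8 − 2.58 = 536.22 Myr.
Durations: Cisuralian 25.89, Oligocene 10.87, Lopingian 7.608, Guadalupian 13.5, Terreneuvian 17.8, Pliocene 2.753 → longest is Cisuralian (25.89 Myr).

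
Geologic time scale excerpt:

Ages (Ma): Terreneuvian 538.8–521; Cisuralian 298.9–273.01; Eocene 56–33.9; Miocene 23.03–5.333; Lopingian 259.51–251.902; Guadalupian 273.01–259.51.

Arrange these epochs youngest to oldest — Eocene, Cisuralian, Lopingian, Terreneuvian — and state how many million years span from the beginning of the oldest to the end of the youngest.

Eocene, Lopingian, Cisuralian, Terreneuvian; total span 504.9 Myr

From the excerpt: Eocene 56–33.9; Cisuralian 298.9–273.01; Lopingian 259.51–251.902; Terreneuvian 538.8–521 (Ma).
Larger Ma is earlier, so the oldest is Terreneuvian and the youngest is Eocene; youngest to oldest: Eocene, Lopingian, Cisuralian, Terreneuvian.
Oldest start 538.8 minus youngest end 33.9 gives 504.9 Myr overall.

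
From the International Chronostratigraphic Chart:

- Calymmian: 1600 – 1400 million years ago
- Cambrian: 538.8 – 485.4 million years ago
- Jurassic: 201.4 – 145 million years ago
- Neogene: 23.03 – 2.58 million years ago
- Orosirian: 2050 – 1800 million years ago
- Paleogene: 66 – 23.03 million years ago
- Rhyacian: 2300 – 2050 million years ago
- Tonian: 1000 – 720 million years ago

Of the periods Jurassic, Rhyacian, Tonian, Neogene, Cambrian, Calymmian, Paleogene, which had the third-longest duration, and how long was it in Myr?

Durations: Jurassic 56.4; Rhyacian 250; Tonian 280; Neogene 20.45; Cambrian 53.4; Calymmian 200; Paleogene 42.97 Myr.
Sorted longest-first: Tonian (280), Rhyacian (250), Calymmian (200), Jurassic (56.4), Cambrian (53.4), Paleogene (42.97), Neogene (20.45).
The third longest is Calymmian at 200 Myr.

Calymmian, 200 million years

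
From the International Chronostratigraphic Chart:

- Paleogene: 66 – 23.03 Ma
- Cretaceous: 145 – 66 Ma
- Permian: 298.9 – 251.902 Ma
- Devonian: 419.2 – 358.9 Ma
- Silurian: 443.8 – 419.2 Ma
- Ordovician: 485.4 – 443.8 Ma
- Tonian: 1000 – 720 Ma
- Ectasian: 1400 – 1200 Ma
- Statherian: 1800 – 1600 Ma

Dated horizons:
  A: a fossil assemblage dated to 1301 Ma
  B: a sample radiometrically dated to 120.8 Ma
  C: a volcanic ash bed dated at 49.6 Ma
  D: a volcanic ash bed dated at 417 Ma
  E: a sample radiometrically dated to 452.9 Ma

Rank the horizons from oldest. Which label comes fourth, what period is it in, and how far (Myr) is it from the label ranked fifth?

B, in the Cretaceous; 71.2 million years to C

Larger Ma means older, so oldest first: A 1301 > E 452.9 > D 417 > B 120.8 > C 49.6.
Counting 4 along gives B (120.8 Ma); the excerpt puts that inside the Cretaceous, 145–66 Ma.
Next in line is C (49.6 Ma), and 120.8 − 49.6 = 71.2 Myr.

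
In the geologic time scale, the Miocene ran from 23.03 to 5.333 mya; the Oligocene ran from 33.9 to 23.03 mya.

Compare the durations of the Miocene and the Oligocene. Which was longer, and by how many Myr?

Miocene: 23.03 − 5.333 = 17.697 Myr.
Oligocene: 33.9 − 23.03 = 10.87 Myr.
Difference: 17.697 − 10.87 = 6.827 Myr, so the Miocene was longer.

Miocene, by 6.827 million years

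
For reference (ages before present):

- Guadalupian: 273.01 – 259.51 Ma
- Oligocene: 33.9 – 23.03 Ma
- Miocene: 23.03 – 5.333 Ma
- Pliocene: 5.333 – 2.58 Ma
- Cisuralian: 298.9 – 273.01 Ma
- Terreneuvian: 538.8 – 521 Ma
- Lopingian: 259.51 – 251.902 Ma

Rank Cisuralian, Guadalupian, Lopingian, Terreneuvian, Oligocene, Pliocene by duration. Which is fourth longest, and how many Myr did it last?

Start − end for each: Cisuralian 298.9 − 273.01 = 25.89; Guadalupian 273.01 − 259.51 = 13.5; Lopingian 259.51 − 251.902 = 7.608; Terreneuvian 538.8 − 521 = 17.8; Oligocene 33.9 − 23.03 = 10.87; Pliocene 5.333 − 2.58 = 2.753.
Ranking these from longest: Cisuralian > Terreneuvian > Guadalupian > Oligocene > Lopingian > Pliocene.
Position 4 in that ranking is Oligocene, which lasted 10.87 Myr.

Oligocene, 10.87 million years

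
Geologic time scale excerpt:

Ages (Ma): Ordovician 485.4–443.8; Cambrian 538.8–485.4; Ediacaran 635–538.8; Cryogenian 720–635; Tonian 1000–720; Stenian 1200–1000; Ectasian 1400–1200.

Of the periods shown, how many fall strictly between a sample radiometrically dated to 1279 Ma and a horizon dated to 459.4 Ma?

5

The older date is 1279 Ma and the younger is 459.4 Ma.
Periods with start < 1279 and end > 459.4 Ma: Stenian (1200–1000), Tonian (1000–720), Cryogenian (720–635), Ediacaran (635–538.8), Cambrian (538.8–485.4).
That is 5 complete periods.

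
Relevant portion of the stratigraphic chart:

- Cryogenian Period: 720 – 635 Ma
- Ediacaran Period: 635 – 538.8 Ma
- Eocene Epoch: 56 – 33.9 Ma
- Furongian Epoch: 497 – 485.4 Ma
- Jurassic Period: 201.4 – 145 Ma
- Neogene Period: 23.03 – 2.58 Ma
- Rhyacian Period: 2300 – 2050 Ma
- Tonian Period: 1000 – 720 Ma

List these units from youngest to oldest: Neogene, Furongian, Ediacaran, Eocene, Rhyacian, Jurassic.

Sorting by start age (ascending Ma, since larger Ma = older): Neogene start 23.03, Eocene start 56, Jurassic start 201.4, Furongian start 497, Ediacaran start 635, Rhyacian start 2300.

Neogene → Eocene → Jurassic → Furongian → Ediacaran → Rhyacian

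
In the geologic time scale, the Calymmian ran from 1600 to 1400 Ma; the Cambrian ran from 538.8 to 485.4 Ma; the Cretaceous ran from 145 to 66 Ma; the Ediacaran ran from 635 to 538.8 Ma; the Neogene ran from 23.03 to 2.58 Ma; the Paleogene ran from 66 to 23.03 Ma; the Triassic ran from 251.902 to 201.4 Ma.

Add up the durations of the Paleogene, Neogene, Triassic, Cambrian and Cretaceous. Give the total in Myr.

Duration is start − end for each: (66 − 23.03) + (23.03 − 2.58) + (251.902 − 201.4) + (538.8 − 485.4) + (145 − 66).
That is 42.97 + 20.45 + 50.502 + 53.4 + 79, which totals 246.322 million years.

246.322 million years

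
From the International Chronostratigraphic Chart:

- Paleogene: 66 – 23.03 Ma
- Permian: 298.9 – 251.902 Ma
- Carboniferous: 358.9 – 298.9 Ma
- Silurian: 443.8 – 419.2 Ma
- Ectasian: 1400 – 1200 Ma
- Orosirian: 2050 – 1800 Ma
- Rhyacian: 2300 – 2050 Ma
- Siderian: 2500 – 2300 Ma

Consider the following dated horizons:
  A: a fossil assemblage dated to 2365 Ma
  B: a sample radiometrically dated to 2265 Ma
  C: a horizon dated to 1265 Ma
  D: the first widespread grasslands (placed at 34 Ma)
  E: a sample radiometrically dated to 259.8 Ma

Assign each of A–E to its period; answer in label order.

Match each age against the start–end ranges in the excerpt: A = 2365 Ma → Siderian (2500–2300); B = 2265 Ma → Rhyacian (2300–2050); C = 1265 Ma → Ectasian (1400–1200); D = 34 Ma → Paleogene (66–23.03); E = 259.8 Ma → Permian (298.9–251.902).

A — Siderian; B — Rhyacian; C — Ectasian; D — Paleogene; E — Permian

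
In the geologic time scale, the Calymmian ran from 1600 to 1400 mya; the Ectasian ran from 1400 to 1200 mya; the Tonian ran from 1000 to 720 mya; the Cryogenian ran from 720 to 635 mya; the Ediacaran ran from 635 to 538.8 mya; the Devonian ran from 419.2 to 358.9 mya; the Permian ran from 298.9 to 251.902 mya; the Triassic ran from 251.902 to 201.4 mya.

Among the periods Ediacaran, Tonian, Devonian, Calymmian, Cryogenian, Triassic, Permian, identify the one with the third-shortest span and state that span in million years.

Durations: Ediacaran 96.2; Tonian 280; Devonian 60.3; Calymmian 200; Cryogenian 85; Triassic 50.502; Permian 46.998 Myr.
Sorted shortest-first: Permian (46.998), Triassic (50.502), Devonian (60.3), Cryogenian (85), Ediacaran (96.2), Calymmian (200), Tonian (280).
The third shortest is Devonian at 60.3 Myr.

Devonian, 60.3 million years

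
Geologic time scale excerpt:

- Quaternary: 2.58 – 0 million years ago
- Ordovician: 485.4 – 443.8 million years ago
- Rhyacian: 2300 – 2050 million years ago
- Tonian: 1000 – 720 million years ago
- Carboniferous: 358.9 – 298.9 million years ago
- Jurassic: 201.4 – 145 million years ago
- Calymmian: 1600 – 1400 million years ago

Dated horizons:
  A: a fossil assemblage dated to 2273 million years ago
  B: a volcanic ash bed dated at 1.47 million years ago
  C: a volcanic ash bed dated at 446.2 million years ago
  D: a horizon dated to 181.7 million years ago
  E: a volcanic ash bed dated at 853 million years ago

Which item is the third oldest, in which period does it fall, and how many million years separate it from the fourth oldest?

C, in the Ordovician; 264.5 million years to D

Larger Ma means older, so oldest first: A 2273 > E 853 > C 446.2 > D 181.7 > B 1.47.
Counting 3 along gives C (446.2 Ma); the excerpt puts that inside the Ordovician, 485.4–443.8 Ma.
Next in line is D (181.7 Ma), and 446.2 − 181.7 = 264.5 Myr.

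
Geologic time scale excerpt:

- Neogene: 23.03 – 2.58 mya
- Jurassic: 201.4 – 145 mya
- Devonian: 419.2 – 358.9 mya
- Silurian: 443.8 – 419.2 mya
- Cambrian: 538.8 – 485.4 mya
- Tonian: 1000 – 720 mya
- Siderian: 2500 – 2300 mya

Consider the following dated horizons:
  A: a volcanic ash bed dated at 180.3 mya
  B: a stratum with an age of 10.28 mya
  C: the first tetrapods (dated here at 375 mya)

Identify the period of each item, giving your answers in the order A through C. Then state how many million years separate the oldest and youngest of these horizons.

A — Jurassic; B — Neogene; C — Devonian; span 364.72 million years

A: 180.3 Ma lies in 201.4–145 Ma, so Jurassic.
B: 10.28 Ma lies in 23.03–2.58 Ma, so Neogene.
C: 375 Ma lies in 419.2–358.9 Ma, so Devonian.
Oldest = 375 Ma, youngest = 10.28 Ma → span 364.72 Myr.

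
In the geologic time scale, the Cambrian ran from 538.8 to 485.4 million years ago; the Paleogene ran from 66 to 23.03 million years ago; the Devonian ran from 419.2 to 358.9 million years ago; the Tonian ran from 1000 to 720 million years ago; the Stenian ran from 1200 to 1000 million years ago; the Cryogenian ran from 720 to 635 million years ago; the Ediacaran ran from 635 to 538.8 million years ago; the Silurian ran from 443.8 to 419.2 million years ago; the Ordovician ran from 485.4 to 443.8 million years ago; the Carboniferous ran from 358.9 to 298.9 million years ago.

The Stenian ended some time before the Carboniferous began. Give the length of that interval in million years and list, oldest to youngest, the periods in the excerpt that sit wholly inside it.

End of Stenian = 1000 Ma; start of Carboniferous = 358.9 Ma.
Gap = 1000 − 358.9 = 641.1 Myr.
Periods wholly inside 1000–358.9 Ma: Tonian (1000–720), Cryogenian (720–635), Ediacaran (635–538.8), Cambrian (538.8–485.4), Ordovician (485.4–443.8), Silurian (443.8–419.2), Devonian (419.2–358.9).

641.1 million years; Tonian, Cryogenian, Ediacaran, Cambrian, Ordovician, Silurian, Devonian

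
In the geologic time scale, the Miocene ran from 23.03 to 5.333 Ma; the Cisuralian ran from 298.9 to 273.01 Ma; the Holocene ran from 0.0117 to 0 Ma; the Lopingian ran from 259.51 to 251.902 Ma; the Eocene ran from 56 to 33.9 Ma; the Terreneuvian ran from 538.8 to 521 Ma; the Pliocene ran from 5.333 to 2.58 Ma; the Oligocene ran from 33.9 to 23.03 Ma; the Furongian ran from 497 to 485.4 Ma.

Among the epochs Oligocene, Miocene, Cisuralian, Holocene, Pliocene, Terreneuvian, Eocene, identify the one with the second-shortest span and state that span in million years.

Start − end for each: Oligocene 33.9 − 23.03 = 10.87; Miocene 23.03 − 5.333 = 17.697; Cisuralian 298.9 − 273.01 = 25.89; Holocene 0.0117 − 0 = 0.0117; Pliocene 5.333 − 2.58 = 2.753; Terreneuvian 538.8 − 521 = 17.8; Eocene 56 − 33.9 = 22.1.
Ranking these from shortest: Holocene < Pliocene < Oligocene < Miocene < Terreneuvian < Eocene < Cisuralian.
Position 2 in that ranking is Pliocene, which lasted 2.753 Myr.

Pliocene, 2.753 million years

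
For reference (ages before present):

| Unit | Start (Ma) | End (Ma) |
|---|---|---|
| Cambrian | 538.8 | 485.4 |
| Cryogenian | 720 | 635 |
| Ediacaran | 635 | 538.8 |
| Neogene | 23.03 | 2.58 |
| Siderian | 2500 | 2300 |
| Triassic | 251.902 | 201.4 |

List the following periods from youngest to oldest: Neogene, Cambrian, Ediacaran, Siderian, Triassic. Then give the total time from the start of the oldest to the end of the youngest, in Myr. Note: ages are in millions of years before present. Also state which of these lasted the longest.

Neogene, Triassic, Cambrian, Ediacaran, Siderian; total span 2497.42 Myr; longest is Siderian

From the excerpt: Neogene 23.03–2.58; Cambrian 538.8–485.4; Ediacaran 635–538.8; Siderian 2500–2300; Triassic 251.902–201.4 (Ma).
Larger Ma is earlier, so the oldest is Siderian and the youngest is Neogene; youngest to oldest: Neogene, Triassic, Cambrian, Ediacaran, Siderian.
Oldest start 2500 minus youngest end 2.58 gives 2497.42 Myr overall.
Individual lengths (start − end): Neogene 20.45; Triassic 50.502; Cambrian 53.4; Ediacaran 96.2; Siderian 200. The largest is Siderian at 200 Myr.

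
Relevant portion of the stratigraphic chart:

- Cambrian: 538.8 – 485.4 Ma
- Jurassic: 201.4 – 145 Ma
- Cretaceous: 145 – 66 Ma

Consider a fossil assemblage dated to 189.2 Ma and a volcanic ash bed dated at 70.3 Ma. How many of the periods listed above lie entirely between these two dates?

0

Checking each listed span, none has both start < 189.2 Ma and end > 70.3 Ma — every period straddles one of the two dates or lies outside them — so the count is 0.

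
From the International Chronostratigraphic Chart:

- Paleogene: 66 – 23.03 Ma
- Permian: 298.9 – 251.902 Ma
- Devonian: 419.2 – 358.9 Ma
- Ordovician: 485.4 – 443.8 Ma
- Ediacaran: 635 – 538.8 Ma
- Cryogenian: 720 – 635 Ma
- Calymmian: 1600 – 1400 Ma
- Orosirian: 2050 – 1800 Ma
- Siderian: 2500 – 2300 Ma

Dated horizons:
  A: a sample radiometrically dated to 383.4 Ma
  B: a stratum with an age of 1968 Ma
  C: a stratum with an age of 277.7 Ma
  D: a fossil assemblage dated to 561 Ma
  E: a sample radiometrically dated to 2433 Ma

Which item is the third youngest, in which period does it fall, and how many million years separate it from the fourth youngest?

D, in the Ediacaran; 1407 million years to B

Smaller Ma means younger, so youngest first: C 277.7 < A 383.4 < D 561 < B 1968 < E 2433.
Counting 3 along gives D (561 Ma); the excerpt puts that inside the Ediacaran, 635–538.8 Ma.
Next in line is B (1968 Ma), and 1968 − 561 = 1407 Myr.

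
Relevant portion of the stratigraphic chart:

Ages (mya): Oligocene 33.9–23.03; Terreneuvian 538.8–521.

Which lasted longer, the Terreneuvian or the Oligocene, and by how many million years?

Terreneuvian, by 6.93 million years

Terreneuvian: 538.8 − 521 = 17.8 Myr.
Oligocene: 33.9 − 23.03 = 10.87 Myr.
Difference: 17.8 − 10.87 = 6.93 Myr, so the Terreneuvian was longer.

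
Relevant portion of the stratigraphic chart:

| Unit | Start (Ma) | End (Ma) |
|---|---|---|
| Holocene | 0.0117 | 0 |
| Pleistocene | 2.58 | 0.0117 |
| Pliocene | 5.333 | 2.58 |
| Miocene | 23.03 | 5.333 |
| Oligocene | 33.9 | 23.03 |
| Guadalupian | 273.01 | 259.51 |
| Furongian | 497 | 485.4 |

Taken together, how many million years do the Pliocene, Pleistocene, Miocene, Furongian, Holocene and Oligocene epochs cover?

45.5 million years

Each duration: Pliocene = 2.753; Pleistocene = 2.5683; Miocene = 17.697; Furongian = 11.6; Holocene = 0.0117; Oligocene = 10.87.
Sum: 2.753 + 2.5683 + 17.697 + 11.6 + 0.0117 + 10.87 = 45.5 Myr.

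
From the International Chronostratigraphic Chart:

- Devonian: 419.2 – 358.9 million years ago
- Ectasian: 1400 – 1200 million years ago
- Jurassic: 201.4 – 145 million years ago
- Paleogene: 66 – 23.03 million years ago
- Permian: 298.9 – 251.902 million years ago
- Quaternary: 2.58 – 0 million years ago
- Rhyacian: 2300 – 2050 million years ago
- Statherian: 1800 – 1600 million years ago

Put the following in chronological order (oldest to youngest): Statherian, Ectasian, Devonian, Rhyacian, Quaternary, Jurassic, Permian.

Read off each span (Ma): Statherian 1800–1600; Ectasian 1400–1200; Devonian 419.2–358.9; Rhyacian 2300–2050; Quaternary 2.58–0; Jurassic 201.4–145; Permian 298.9–251.902.
Larger Ma is older, so oldest→youngest is Rhyacian, Statherian, Ectasian, Devonian, Permian, Jurassic, Quaternary.

Rhyacian, Statherian, Ectasian, Devonian, Permian, Jurassic, Quaternary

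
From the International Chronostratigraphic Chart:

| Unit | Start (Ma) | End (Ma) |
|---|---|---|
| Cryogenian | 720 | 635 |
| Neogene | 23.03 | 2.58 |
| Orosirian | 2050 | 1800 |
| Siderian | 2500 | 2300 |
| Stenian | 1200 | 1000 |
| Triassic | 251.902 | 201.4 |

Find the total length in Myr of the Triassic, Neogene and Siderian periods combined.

Each duration: Triassic = 50.502; Neogene = 20.45; Siderian = 200.
Sum: 50.502 + 20.45 + 200 = 270.952 Myr.

270.952 million years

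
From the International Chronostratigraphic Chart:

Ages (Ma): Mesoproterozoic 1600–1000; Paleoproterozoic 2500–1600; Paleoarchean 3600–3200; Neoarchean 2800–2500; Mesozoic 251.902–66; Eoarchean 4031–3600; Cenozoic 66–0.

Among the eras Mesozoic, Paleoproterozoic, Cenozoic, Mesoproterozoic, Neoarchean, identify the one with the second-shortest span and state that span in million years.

Start − end for each: Mesozoic 251.902 − 66 = 185.902; Paleoproterozoic 2500 − 1600 = 900; Cenozoic 66 − 0 = 66; Mesoproterozoic 1600 − 1000 = 600; Neoarchean 2800 − 2500 = 300.
Ranking these from shortest: Cenozoic < Mesozoic < Neoarchean < Mesoproterozoic < Paleoproterozoic.
Position 2 in that ranking is Mesozoic, which lasted 185.902 Myr.

Mesozoic, 185.902 million years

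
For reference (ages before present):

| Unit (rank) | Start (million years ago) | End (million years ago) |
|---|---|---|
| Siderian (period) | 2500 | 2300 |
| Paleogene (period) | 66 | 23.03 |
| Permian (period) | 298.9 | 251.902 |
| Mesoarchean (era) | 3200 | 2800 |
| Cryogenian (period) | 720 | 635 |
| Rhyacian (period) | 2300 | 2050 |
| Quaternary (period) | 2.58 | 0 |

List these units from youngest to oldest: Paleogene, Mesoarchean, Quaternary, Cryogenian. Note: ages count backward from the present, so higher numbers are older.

Sorting by start age (ascending Ma, since larger Ma = older): Quaternary began 2.58, Paleogene began 66, Cryogenian began 720, Mesoarchean began 3200.

Quaternary → Paleogene → Cryogenian → Mesoarchean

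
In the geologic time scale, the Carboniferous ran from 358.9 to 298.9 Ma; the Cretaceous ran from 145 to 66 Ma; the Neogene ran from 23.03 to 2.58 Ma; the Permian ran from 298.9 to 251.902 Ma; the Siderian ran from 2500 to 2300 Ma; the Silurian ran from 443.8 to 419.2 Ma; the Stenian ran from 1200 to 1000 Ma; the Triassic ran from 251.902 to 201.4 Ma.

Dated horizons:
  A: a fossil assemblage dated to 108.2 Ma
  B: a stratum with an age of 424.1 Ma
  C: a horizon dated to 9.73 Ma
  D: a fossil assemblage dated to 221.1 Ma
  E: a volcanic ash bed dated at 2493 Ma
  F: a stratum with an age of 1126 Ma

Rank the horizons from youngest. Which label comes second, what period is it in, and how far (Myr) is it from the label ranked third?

A, in the Cretaceous; 112.9 million years to D

Sorted youngest-first by Ma: C (9.73), A (108.2), D (221.1), B (424.1), F (1126), E (2493).
The second youngest is A at 108.2 Ma, which lies in 145–66 Ma: the Cretaceous.
The third youngest is D at 221.1 Ma; separation = |108.2 − 221.1| = 112.9 Myr.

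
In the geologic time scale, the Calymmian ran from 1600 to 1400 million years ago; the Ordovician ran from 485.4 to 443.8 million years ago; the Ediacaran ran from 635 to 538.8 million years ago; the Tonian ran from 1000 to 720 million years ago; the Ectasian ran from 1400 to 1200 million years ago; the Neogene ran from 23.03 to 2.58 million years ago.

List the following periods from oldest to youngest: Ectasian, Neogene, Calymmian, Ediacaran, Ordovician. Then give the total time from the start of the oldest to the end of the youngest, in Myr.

From the excerpt: Ectasian 1400–1200; Neogene 23.03–2.58; Calymmian 1600–1400; Ediacaran 635–538.8; Ordovician 485.4–443.8 (Ma).
Larger Ma is earlier, so the oldest is Calymmian and the youngest is Neogene; oldest to youngest: Calymmian, Ectasian, Ediacaran, Ordovician, Neogene.
Oldest start 1600 minus youngest end 2.58 gives 1597.42 Myr overall.

Calymmian, Ectasian, Ediacaran, Ordovician, Neogene; total span 1597.42 Myr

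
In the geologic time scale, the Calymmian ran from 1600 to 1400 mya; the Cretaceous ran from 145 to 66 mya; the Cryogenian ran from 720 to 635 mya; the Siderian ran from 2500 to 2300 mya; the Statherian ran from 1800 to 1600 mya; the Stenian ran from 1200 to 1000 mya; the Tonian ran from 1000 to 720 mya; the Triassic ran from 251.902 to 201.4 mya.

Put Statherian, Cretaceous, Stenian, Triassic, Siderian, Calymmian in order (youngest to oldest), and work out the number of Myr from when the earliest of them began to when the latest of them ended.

Cretaceous → Triassic → Stenian → Calymmian → Statherian → Siderian; total span 2434 Myr

Start ages (Ma): Siderian 2500, Statherian 1800, Calymmian 1600, Stenian 1200, Triassic 251.902, Cretaceous 145.
Ordered youngest to oldest: Cretaceous, Triassic, Stenian, Calymmian, Statherian, Siderian.
Span = 2500 − 66 = 2434 Myr.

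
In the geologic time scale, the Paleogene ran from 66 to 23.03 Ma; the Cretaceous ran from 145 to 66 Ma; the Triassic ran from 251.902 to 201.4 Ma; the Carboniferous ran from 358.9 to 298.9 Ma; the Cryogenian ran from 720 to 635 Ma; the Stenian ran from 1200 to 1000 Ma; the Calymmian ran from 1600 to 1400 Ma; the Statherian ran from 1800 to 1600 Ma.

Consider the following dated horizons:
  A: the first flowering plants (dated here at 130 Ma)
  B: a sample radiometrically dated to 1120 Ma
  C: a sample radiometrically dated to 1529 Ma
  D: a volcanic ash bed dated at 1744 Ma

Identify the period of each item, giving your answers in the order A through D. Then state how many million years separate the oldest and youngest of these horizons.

A — Cretaceous; B — Stenian; C — Calymmian; D — Statherian; span 1614 million years

A: 130 Ma lies in 145–66 Ma, so Cretaceous.
B: 1120 Ma lies in 1200–1000 Ma, so Stenian.
C: 1529 Ma lies in 1600–1400 Ma, so Calymmian.
D: 1744 Ma lies in 1800–1600 Ma, so Statherian.
Oldest = 1744 Ma, youngest = 130 Ma → span 1614 Myr.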